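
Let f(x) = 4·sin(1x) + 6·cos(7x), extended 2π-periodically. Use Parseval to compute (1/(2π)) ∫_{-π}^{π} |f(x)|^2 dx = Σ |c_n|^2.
Σ |c_n|^2 = 26

Expand |f|^2 and use orthogonality of {sin(nx), cos(mx)} on [-π, π]:
  ∫_{-π}^{π} sin(nx)^2 dx = π, ∫ cos(mx)^2 dx = π, and cross terms integrate to 0.
So ∫_{-π}^{π} f(x)^2 dx = 4^2 · π + 6^2 · π = (16 + 36)π.
Divide by 2π: (16 + 36)/2 = 26.
By Parseval, this equals Σ |c_n|^2.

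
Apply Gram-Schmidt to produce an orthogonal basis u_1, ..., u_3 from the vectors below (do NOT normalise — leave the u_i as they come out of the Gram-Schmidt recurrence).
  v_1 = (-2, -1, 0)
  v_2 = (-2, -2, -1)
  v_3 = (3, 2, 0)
Orthogonal basis:
  u_1 = (-2, -1, 0)
  u_2 = (2/5, -4/5, -1)
  u_3 = (-1/9, 2/9, -2/9)

Apply the Gram-Schmidt recurrence
  u_1 = v_1
  u_i = v_i − Σ_{j<i} ((v_i · u_j) / (u_j · u_j)) · u_j.

Step by step this gives:
  u_1 = (-2, -1, 0)
  u_2 = (2/5, -4/5, -1)
  u_3 = (-1/9, 2/9, -2/9)

Orthogonality check:
  u_2 · u_1 = 0 (should be 0)
  u_3 · u_1 = 0 (should be 0)
  u_3 · u_2 = 0 (should be 0)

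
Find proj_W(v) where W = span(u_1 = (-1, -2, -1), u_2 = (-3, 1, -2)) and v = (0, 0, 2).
proj_W(v) = (14/15, 14/75, 52/75)

Set up U = [u_1 | ... | u_2] ∈ R^(3×2). The projector onto W = col(U) is P = U (U^T U)^(-1) U^T.
Compute U^T U =
  [6, 3]
  [3, 14],
and U^T v = (-2, -4).
Solve U^T U · c = U^T v for the coefficients: c = (-16/75, -6/25). The projection is proj_W(v) = U c.
Check: (v - proj_W(v)) · u_1 = 0  (should be 0).
Check: (v - proj_W(v)) · u_2 = 0  (should be 0).
Result: proj_W(v) = (14/15, 14/75, 52/75).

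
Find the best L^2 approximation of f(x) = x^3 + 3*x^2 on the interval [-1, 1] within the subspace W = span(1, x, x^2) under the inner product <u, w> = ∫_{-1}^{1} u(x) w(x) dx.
g(x) = 3*x^2 + 3*x/5

The best approximation g ∈ W is the orthogonal projection of f onto W. Writing g = a_0 + a_1 x + a_2 x^2, the coefficients solve the normal equations G · a = b where
  G_{ij} = <φ_i, φ_j> and b_i = <f, φ_i>, with φ_0 = 1, φ_1 = x, φ_2 = x^2.
G =
  [2, 0, 2/3]
  [0, 2/3, 0]
  [2/3, 0, 2/5],
b = (2, 2/5, 6/5).
Solving gives a_0 = 0, a_1 = 3/5, a_2 = 3, so
  g(x) = 3*x^2 + 3*x/5.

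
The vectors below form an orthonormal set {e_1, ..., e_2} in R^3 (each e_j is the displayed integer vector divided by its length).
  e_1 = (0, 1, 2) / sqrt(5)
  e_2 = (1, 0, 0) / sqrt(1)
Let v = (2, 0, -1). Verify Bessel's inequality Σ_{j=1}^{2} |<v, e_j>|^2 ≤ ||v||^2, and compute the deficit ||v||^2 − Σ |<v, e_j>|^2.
Σ |<v, e_j>|^2 = 24/5; ||v||^2 = 5; deficit = 1/5

Write each e_j = u_j / sqrt(<u_j, u_j>) where u_j is the displayed integer vector. Then <v, e_j> = <v, u_j> / sqrt(<u_j, u_j>), so |<v, e_j>|^2 = <v, u_j>^2 / <u_j, u_j>.
Coefficients: <v, e_1> = -2/sqrt(5), <v, e_2> = 2/sqrt(1).
Square and sum: Σ |<v, e_j>|^2 = 24/5.
Compute ||v||^2 = v·v = 5.
Deficit = 5 − 24/5 = 1/5 ≥ 0, confirming Bessel's inequality. (The deficit equals ||v − Σ <v,e_j> e_j||^2, the squared distance from v to span{e_j}.)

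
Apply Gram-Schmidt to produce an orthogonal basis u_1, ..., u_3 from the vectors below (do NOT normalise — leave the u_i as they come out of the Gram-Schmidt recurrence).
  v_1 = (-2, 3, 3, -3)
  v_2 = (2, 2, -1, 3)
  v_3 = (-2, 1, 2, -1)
Orthogonal basis:
  u_1 = (-2, 3, 3, -3)
  u_2 = (42/31, 92/31, -1/31, 63/31)
  u_3 = (-183/229, -41/229, 205/458, 367/458)

Apply the Gram-Schmidt recurrence
  u_1 = v_1
  u_i = v_i − Σ_{j<i} ((v_i · u_j) / (u_j · u_j)) · u_j.

Step by step this gives:
  u_1 = (-2, 3, 3, -3)
  u_2 = (42/31, 92/31, -1/31, 63/31)
  u_3 = (-183/229, -41/229, 205/458, 367/458)

Orthogonality check:
  u_2 · u_1 = 0 (should be 0)
  u_3 · u_1 = 0 (should be 0)
  u_3 · u_2 = 0 (should be 0)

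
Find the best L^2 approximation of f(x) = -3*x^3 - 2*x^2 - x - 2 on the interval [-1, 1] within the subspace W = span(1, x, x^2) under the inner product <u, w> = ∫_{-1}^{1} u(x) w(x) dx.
g(x) = -2*x^2 - 14*x/5 - 2

The best approximation g ∈ W is the orthogonal projection of f onto W. Writing g = a_0 + a_1 x + a_2 x^2, the coefficients solve the normal equations G · a = b where
  G_{ij} = <φ_i, φ_j> and b_i = <f, φ_i>, with φ_0 = 1, φ_1 = x, φ_2 = x^2.
G =
  [2, 0, 2/3]
  [0, 2/3, 0]
  [2/3, 0, 2/5],
b = (-16/3, -28/15, -32/15).
Solving gives a_0 = -2, a_1 = -14/5, a_2 = -2, so
  g(x) = -2*x^2 - 14*x/5 - 2.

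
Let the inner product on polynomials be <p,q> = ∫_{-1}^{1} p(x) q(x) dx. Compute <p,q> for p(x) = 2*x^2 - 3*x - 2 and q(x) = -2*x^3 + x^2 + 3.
<p,q> = -92/15

Expand the product: p(x)·q(x) = -4*x^5 + 8*x^4 + x^3 + 4*x^2 - 9*x - 6.
∫_{-1}^{1} of each monomial x^k gives [2/(k+1) if k even, 0 if k odd]. Integrating term-by-term (or equivalently evaluating the antiderivative F(x) = -2*x^6/3 + 8*x^5/5 + x^4/4 + 4*x^3/3 - 9*x^2/2 - 6*x at the endpoints):
  F(1) − F(−1) = -479/60 − (-37/20) = -92/15.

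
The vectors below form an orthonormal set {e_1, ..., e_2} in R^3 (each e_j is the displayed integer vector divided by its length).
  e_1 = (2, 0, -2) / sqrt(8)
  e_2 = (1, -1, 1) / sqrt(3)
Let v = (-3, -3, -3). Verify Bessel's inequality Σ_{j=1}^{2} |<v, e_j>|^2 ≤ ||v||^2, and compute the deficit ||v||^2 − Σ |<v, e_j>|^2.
Σ |<v, e_j>|^2 = 3; ||v||^2 = 27; deficit = 24

Write each e_j = u_j / sqrt(<u_j, u_j>) where u_j is the displayed integer vector. Then <v, e_j> = <v, u_j> / sqrt(<u_j, u_j>), so |<v, e_j>|^2 = <v, u_j>^2 / <u_j, u_j>.
Coefficients: <v, e_1> = 0/sqrt(8), <v, e_2> = -3/sqrt(3).
Square and sum: Σ |<v, e_j>|^2 = 3.
Compute ||v||^2 = v·v = 27.
Deficit = 27 − 3 = 24 ≥ 0, confirming Bessel's inequality. (The deficit equals ||v − Σ <v,e_j> e_j||^2, the squared distance from v to span{e_j}.)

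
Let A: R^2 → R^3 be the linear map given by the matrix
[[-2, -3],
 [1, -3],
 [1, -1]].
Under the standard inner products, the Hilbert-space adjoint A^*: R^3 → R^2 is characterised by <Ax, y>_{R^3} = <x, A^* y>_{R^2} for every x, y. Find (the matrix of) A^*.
A^* = A^T =
[[-2, 1, 1],
 [-3, -3, -1]]

For real matrices with standard dot products, the defining identity <Ax, y> = <x, A^* y> gives (Ax)^T y = x^T (A^*) y, i.e. x^T A^T y = x^T (A^*) y. Since this holds for all x, y, we must have A^* = A^T. Therefore
A^* =
[[-2, 1, 1],
 [-3, -3, -1]].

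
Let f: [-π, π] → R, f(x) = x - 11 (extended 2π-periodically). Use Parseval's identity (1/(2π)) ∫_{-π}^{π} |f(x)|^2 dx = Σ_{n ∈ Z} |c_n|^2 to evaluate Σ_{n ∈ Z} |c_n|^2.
Σ |c_n|^2 = π^2/3 + 121

Expand and integrate term by term over [-π, π]:
  ∫ (x)^2 dx = 1·(2π^3/3); ∫ 2·1·(-11)·x dx = 0 (odd integrand); ∫ (-11)^2 dx = 121·2π.
So (1/(2π)) ∫_{-π}^{π} (x - 11)^2 dx = 1π^2/3 + 121 = π^2/3 + 121.
Parseval ⇒ Σ |c_n|^2 = π^2/3 + 121.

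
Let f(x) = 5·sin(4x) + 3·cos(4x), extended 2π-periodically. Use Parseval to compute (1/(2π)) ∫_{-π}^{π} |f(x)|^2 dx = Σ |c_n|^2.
Σ |c_n|^2 = 17

Expand |f|^2 and use orthogonality of {sin(nx), cos(mx)} on [-π, π]:
  ∫_{-π}^{π} sin(nx)^2 dx = π, ∫ cos(mx)^2 dx = π, and cross terms integrate to 0.
So ∫_{-π}^{π} f(x)^2 dx = 5^2 · π + 3^2 · π = (25 + 9)π.
Divide by 2π: (25 + 9)/2 = 17.
By Parseval, this equals Σ |c_n|^2.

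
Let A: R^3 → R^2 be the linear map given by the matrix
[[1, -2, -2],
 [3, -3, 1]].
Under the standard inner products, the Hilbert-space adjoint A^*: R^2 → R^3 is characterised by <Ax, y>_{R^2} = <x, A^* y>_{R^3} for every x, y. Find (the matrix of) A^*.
A^* = A^T =
[[1, 3],
 [-2, -3],
 [-2, 1]]

For real matrices with standard dot products, the defining identity <Ax, y> = <x, A^* y> gives (Ax)^T y = x^T (A^*) y, i.e. x^T A^T y = x^T (A^*) y. Since this holds for all x, y, we must have A^* = A^T. Therefore
A^* =
[[1, 3],
 [-2, -3],
 [-2, 1]].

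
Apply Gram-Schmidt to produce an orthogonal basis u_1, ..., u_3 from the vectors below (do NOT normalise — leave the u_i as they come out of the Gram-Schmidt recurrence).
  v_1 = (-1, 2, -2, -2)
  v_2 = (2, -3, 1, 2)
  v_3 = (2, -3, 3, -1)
Orthogonal basis:
  u_1 = (-1, 2, -2, -2)
  u_2 = (12/13, -11/13, -15/13, -2/13)
  u_3 = (14/19, -16/19, 30/19, -53/19)

Apply the Gram-Schmidt recurrence
  u_1 = v_1
  u_i = v_i − Σ_{j<i} ((v_i · u_j) / (u_j · u_j)) · u_j.

Step by step this gives:
  u_1 = (-1, 2, -2, -2)
  u_2 = (12/13, -11/13, -15/13, -2/13)
  u_3 = (14/19, -16/19, 30/19, -53/19)

Orthogonality check:
  u_2 · u_1 = 0 (should be 0)
  u_3 · u_1 = 0 (should be 0)
  u_3 · u_2 = 0 (should be 0)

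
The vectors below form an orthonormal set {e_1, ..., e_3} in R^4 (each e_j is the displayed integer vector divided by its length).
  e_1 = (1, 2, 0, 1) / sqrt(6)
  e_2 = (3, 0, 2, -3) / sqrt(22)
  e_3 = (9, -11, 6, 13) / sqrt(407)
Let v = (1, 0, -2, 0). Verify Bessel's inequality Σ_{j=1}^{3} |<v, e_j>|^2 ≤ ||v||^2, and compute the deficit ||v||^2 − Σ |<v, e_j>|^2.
Σ |<v, e_j>|^2 = 26/111; ||v||^2 = 5; deficit = 529/111

Write each e_j = u_j / sqrt(<u_j, u_j>) where u_j is the displayed integer vector. Then <v, e_j> = <v, u_j> / sqrt(<u_j, u_j>), so |<v, e_j>|^2 = <v, u_j>^2 / <u_j, u_j>.
Coefficients: <v, e_1> = 1/sqrt(6), <v, e_2> = -1/sqrt(22), <v, e_3> = -3/sqrt(407).
Square and sum: Σ |<v, e_j>|^2 = 26/111.
Compute ||v||^2 = v·v = 5.
Deficit = 5 − 26/111 = 529/111 ≥ 0, confirming Bessel's inequality. (The deficit equals ||v − Σ <v,e_j> e_j||^2, the squared distance from v to span{e_j}.)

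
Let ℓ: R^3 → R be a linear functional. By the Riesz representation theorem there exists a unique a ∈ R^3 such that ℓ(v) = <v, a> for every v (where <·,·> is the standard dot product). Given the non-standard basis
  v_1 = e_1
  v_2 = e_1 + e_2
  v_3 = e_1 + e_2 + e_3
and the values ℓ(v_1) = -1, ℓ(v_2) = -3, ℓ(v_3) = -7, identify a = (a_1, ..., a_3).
a = (-1, -2, -4)

Write a = (a_1, ..., a_3) in the standard basis. For each basis vector v_i, ℓ(v_i) = <v_i, a> is a linear equation in the a_j's. Collect the n equations into a matrix system V a = ℓ, where row i of V is v_i (expressed in the standard basis). Since V is invertible (lower-triangular with 1s on the diagonal, up to permutation), solve by back-substitution:
  V =
[[1, 0, 0],
 [1, 1, 0],
 [1, 1, 1]]
  V a = (-1, -3, -7)
Solving gives a = (-1, -2, -4).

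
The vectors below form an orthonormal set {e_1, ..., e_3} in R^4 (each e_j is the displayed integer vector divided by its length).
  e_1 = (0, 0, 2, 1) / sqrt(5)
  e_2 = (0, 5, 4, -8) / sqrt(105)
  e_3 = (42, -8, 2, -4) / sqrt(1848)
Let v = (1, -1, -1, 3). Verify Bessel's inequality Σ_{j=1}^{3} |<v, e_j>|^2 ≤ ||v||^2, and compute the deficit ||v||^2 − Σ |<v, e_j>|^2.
Σ |<v, e_j>|^2 = 124/11; ||v||^2 = 12; deficit = 8/11

Write each e_j = u_j / sqrt(<u_j, u_j>) where u_j is the displayed integer vector. Then <v, e_j> = <v, u_j> / sqrt(<u_j, u_j>), so |<v, e_j>|^2 = <v, u_j>^2 / <u_j, u_j>.
Coefficients: <v, e_1> = 1/sqrt(5), <v, e_2> = -33/sqrt(105), <v, e_3> = 36/sqrt(1848).
Square and sum: Σ |<v, e_j>|^2 = 124/11.
Compute ||v||^2 = v·v = 12.
Deficit = 12 − 124/11 = 8/11 ≥ 0, confirming Bessel's inequality. (The deficit equals ||v − Σ <v,e_j> e_j||^2, the squared distance from v to span{e_j}.)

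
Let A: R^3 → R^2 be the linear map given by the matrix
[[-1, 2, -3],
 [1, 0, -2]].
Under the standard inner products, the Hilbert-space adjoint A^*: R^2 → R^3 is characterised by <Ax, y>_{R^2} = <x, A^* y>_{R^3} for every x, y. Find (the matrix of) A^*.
A^* = A^T =
[[-1, 1],
 [2, 0],
 [-3, -2]]

For real matrices with standard dot products, the defining identity <Ax, y> = <x, A^* y> gives (Ax)^T y = x^T (A^*) y, i.e. x^T A^T y = x^T (A^*) y. Since this holds for all x, y, we must have A^* = A^T. Therefore
A^* =
[[-1, 1],
 [2, 0],
 [-3, -2]].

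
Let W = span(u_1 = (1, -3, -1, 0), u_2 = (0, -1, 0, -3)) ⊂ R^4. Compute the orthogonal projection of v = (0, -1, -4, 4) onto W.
proj_W(v) = (103/101, -167/101, -103/101, 426/101)

Set up U = [u_1 | ... | u_2] ∈ R^(4×2). The projector onto W = col(U) is P = U (U^T U)^(-1) U^T.
Compute U^T U =
  [11, 3]
  [3, 10],
and U^T v = (7, -11).
Solve U^T U · c = U^T v for the coefficients: c = (103/101, -142/101). The projection is proj_W(v) = U c.
Check: (v - proj_W(v)) · u_1 = 0  (should be 0).
Check: (v - proj_W(v)) · u_2 = 0  (should be 0).
Result: proj_W(v) = (103/101, -167/101, -103/101, 426/101).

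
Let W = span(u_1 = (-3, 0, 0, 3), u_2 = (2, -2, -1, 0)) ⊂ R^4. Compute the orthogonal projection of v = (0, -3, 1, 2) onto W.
proj_W(v) = (0, -2, -1, 2)

Set up U = [u_1 | ... | u_2] ∈ R^(4×2). The projector onto W = col(U) is P = U (U^T U)^(-1) U^T.
Compute U^T U =
  [18, -6]
  [-6, 9],
and U^T v = (6, 5).
Solve U^T U · c = U^T v for the coefficients: c = (2/3, 1). The projection is proj_W(v) = U c.
Check: (v - proj_W(v)) · u_1 = 0  (should be 0).
Check: (v - proj_W(v)) · u_2 = 0  (should be 0).
Result: proj_W(v) = (0, -2, -1, 2).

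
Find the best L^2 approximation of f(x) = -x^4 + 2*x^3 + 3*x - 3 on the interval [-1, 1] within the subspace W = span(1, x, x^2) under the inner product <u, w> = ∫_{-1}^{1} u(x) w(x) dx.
g(x) = -6*x^2/7 + 21*x/5 - 102/35

The best approximation g ∈ W is the orthogonal projection of f onto W. Writing g = a_0 + a_1 x + a_2 x^2, the coefficients solve the normal equations G · a = b where
  G_{ij} = <φ_i, φ_j> and b_i = <f, φ_i>, with φ_0 = 1, φ_1 = x, φ_2 = x^2.
G =
  [2, 0, 2/3]
  [0, 2/3, 0]
  [2/3, 0, 2/5],
b = (-32/5, 14/5, -16/7).
Solving gives a_0 = -102/35, a_1 = 21/5, a_2 = -6/7, so
  g(x) = -6*x^2/7 + 21*x/5 - 102/35.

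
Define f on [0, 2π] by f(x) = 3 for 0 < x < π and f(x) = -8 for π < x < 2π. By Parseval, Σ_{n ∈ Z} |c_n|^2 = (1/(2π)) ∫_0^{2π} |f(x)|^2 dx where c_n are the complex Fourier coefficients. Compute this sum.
Σ |c_n|^2 = 73/2

Parseval equates the L^2 energy of f (normalised by 1/(2π)) with the ℓ^2 sum of its Fourier coefficients: (1/(2π)) ∫_0^{2π} |f|^2 = Σ |c_n|^2.
Compute the left side: (1/(2π)) [∫_0^π 3^2 dx + ∫_π^{2π} (-8)^2 dx] = (1/(2π)) · (9π + 64π) = (9 + 64)/2 = 73/2.
So Σ_{n ∈ Z} |c_n|^2 = 73/2.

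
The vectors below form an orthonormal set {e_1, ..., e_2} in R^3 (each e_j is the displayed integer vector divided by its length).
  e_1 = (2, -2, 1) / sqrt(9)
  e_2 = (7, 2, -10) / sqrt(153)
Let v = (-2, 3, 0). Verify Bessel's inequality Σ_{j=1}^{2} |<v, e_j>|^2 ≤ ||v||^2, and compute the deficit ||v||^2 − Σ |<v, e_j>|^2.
Σ |<v, e_j>|^2 = 196/17; ||v||^2 = 13; deficit = 25/17

Write each e_j = u_j / sqrt(<u_j, u_j>) where u_j is the displayed integer vector. Then <v, e_j> = <v, u_j> / sqrt(<u_j, u_j>), so |<v, e_j>|^2 = <v, u_j>^2 / <u_j, u_j>.
Coefficients: <v, e_1> = -10/sqrt(9), <v, e_2> = -8/sqrt(153).
Square and sum: Σ |<v, e_j>|^2 = 196/17.
Compute ||v||^2 = v·v = 13.
Deficit = 13 − 196/17 = 25/17 ≥ 0, confirming Bessel's inequality. (The deficit equals ||v − Σ <v,e_j> e_j||^2, the squared distance from v to span{e_j}.)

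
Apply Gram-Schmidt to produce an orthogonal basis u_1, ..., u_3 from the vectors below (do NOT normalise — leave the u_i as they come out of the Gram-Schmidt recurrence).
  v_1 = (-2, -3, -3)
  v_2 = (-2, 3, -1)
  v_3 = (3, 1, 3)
Orthogonal basis:
  u_1 = (-2, -3, -3)
  u_2 = (-24/11, 30/11, -14/11)
  u_3 = (3/19, 1/19, -3/19)

Apply the Gram-Schmidt recurrence
  u_1 = v_1
  u_i = v_i − Σ_{j<i} ((v_i · u_j) / (u_j · u_j)) · u_j.

Step by step this gives:
  u_1 = (-2, -3, -3)
  u_2 = (-24/11, 30/11, -14/11)
  u_3 = (3/19, 1/19, -3/19)

Orthogonality check:
  u_2 · u_1 = 0 (should be 0)
  u_3 · u_1 = 0 (should be 0)
  u_3 · u_2 = 0 (should be 0)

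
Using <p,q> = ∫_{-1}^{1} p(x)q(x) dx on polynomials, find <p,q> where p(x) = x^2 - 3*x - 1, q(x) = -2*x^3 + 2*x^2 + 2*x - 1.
<p,q> = -4/5

Expand the product: p(x)·q(x) = -2*x^5 + 8*x^4 - 2*x^3 - 9*x^2 + x + 1.
∫_{-1}^{1} of each monomial x^k gives [2/(k+1) if k even, 0 if k odd]. Integrating term-by-term (or equivalently evaluating the antiderivative F(x) = -x^6/3 + 8*x^5/5 - x^4/2 - 3*x^3 + x^2/2 + x at the endpoints):
  F(1) − F(−1) = -11/15 − (1/15) = -4/5.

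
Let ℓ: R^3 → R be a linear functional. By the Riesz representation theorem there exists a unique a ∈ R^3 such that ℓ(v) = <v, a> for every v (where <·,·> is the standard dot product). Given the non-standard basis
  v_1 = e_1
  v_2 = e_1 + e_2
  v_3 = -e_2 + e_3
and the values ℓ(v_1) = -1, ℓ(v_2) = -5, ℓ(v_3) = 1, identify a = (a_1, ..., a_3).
a = (-1, -4, -3)

Write a = (a_1, ..., a_3) in the standard basis. For each basis vector v_i, ℓ(v_i) = <v_i, a> is a linear equation in the a_j's. Collect the n equations into a matrix system V a = ℓ, where row i of V is v_i (expressed in the standard basis). Since V is invertible (lower-triangular with 1s on the diagonal, up to permutation), solve by back-substitution:
  V =
[[1, 0, 0],
 [1, 1, 0],
 [0, -1, 1]]
  V a = (-1, -5, 1)
Solving gives a = (-1, -4, -3).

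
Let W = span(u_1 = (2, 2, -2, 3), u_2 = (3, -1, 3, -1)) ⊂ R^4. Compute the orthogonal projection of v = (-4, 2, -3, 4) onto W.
proj_W(v) = (-1201/395, 787/395, -1781/395, 932/395)

Set up U = [u_1 | ... | u_2] ∈ R^(4×2). The projector onto W = col(U) is P = U (U^T U)^(-1) U^T.
Compute U^T U =
  [21, -5]
  [-5, 20],
and U^T v = (14, -27).
Solve U^T U · c = U^T v for the coefficients: c = (29/79, -497/395). The projection is proj_W(v) = U c.
Check: (v - proj_W(v)) · u_1 = 0  (should be 0).
Check: (v - proj_W(v)) · u_2 = 0  (should be 0).
Result: proj_W(v) = (-1201/395, 787/395, -1781/395, 932/395).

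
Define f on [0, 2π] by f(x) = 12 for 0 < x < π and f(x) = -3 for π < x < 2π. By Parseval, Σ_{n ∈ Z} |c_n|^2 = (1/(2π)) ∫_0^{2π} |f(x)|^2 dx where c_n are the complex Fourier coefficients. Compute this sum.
Σ |c_n|^2 = 153/2

Parseval equates the L^2 energy of f (normalised by 1/(2π)) with the ℓ^2 sum of its Fourier coefficients: (1/(2π)) ∫_0^{2π} |f|^2 = Σ |c_n|^2.
Compute the left side: (1/(2π)) [∫_0^π 12^2 dx + ∫_π^{2π} (-3)^2 dx] = (1/(2π)) · (144π + 9π) = (144 + 9)/2 = 153/2.
So Σ_{n ∈ Z} |c_n|^2 = 153/2.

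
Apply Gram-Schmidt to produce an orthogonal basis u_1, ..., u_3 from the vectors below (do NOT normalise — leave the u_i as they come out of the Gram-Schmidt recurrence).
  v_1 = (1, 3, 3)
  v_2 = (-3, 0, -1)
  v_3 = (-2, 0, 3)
Orthogonal basis:
  u_1 = (1, 3, 3)
  u_2 = (-51/19, 18/19, -1/19)
  u_3 = (-9/14, -12/7, 27/14)

Apply the Gram-Schmidt recurrence
  u_1 = v_1
  u_i = v_i − Σ_{j<i} ((v_i · u_j) / (u_j · u_j)) · u_j.

Step by step this gives:
  u_1 = (1, 3, 3)
  u_2 = (-51/19, 18/19, -1/19)
  u_3 = (-9/14, -12/7, 27/14)

Orthogonality check:
  u_2 · u_1 = 0 (should be 0)
  u_3 · u_1 = 0 (should be 0)
  u_3 · u_2 = 0 (should be 0)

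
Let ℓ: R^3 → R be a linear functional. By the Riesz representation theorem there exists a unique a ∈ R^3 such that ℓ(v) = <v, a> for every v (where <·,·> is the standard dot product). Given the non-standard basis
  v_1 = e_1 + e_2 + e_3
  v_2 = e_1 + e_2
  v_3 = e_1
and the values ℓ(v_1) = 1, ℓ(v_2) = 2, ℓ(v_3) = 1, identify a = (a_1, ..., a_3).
a = (1, 1, -1)

Write a = (a_1, ..., a_3) in the standard basis. For each basis vector v_i, ℓ(v_i) = <v_i, a> is a linear equation in the a_j's. Collect the n equations into a matrix system V a = ℓ, where row i of V is v_i (expressed in the standard basis). Since V is invertible (lower-triangular with 1s on the diagonal, up to permutation), solve by back-substitution:
  V =
[[1, 1, 1],
 [1, 1, 0],
 [1, 0, 0]]
  V a = (1, 2, 1)
Solving gives a = (1, 1, -1).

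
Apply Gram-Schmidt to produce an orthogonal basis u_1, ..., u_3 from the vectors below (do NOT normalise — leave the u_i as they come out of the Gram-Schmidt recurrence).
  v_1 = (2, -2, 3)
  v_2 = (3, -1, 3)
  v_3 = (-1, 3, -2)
Orthogonal basis:
  u_1 = (2, -2, 3)
  u_2 = (1, 1, 0)
  u_3 = (-6/17, 6/17, 8/17)

Apply the Gram-Schmidt recurrence
  u_1 = v_1
  u_i = v_i − Σ_{j<i} ((v_i · u_j) / (u_j · u_j)) · u_j.

Step by step this gives:
  u_1 = (2, -2, 3)
  u_2 = (1, 1, 0)
  u_3 = (-6/17, 6/17, 8/17)

Orthogonality check:
  u_2 · u_1 = 0 (should be 0)
  u_3 · u_1 = 0 (should be 0)
  u_3 · u_2 = 0 (should be 0)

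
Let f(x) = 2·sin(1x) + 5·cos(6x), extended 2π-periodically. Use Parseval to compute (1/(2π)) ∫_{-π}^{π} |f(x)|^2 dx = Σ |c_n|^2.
Σ |c_n|^2 = 29/2

Expand |f|^2 and use orthogonality of {sin(nx), cos(mx)} on [-π, π]:
  ∫_{-π}^{π} sin(nx)^2 dx = π, ∫ cos(mx)^2 dx = π, and cross terms integrate to 0.
So ∫_{-π}^{π} f(x)^2 dx = 2^2 · π + 5^2 · π = (4 + 25)π.
Divide by 2π: (4 + 25)/2 = 29/2.
By Parseval, this equals Σ |c_n|^2.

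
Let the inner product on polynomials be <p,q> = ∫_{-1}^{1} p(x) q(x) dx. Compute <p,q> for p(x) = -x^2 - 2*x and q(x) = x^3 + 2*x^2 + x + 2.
<p,q> = -64/15

Expand the product: p(x)·q(x) = -x^5 - 4*x^4 - 5*x^3 - 4*x^2 - 4*x.
∫_{-1}^{1} of each monomial x^k gives [2/(k+1) if k even, 0 if k odd]. Integrating term-by-term (or equivalently evaluating the antiderivative F(x) = -x^6/6 - 4*x^5/5 - 5*x^4/4 - 4*x^3/3 - 2*x^2 at the endpoints):
  F(1) − F(−1) = -111/20 − (-77/60) = -64/15.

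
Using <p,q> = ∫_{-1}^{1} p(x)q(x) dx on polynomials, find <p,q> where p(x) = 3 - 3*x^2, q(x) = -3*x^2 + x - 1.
<p,q> = -32/5

Expand the product: p(x)·q(x) = 9*x^4 - 3*x^3 - 6*x^2 + 3*x - 3.
∫_{-1}^{1} of each monomial x^k gives [2/(k+1) if k even, 0 if k odd]. Integrating term-by-term (or equivalently evaluating the antiderivative F(x) = 9*x^5/5 - 3*x^4/4 - 2*x^3 + 3*x^2/2 - 3*x at the endpoints):
  F(1) − F(−1) = -49/20 − (79/20) = -32/5.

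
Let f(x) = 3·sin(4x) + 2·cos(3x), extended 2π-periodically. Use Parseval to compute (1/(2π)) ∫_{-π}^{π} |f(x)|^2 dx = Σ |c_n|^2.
Σ |c_n|^2 = 13/2

Expand |f|^2 and use orthogonality of {sin(nx), cos(mx)} on [-π, π]:
  ∫_{-π}^{π} sin(nx)^2 dx = π, ∫ cos(mx)^2 dx = π, and cross terms integrate to 0.
So ∫_{-π}^{π} f(x)^2 dx = 3^2 · π + 2^2 · π = (9 + 4)π.
Divide by 2π: (9 + 4)/2 = 13/2.
By Parseval, this equals Σ |c_n|^2.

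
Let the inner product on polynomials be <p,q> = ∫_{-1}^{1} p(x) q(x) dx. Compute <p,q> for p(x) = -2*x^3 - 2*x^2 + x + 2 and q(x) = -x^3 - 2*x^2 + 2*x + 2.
<p,q> = 146/35

Expand the product: p(x)·q(x) = 2*x^6 + 6*x^5 - x^4 - 12*x^3 - 6*x^2 + 6*x + 4.
∫_{-1}^{1} of each monomial x^k gives [2/(k+1) if k even, 0 if k odd]. Integrating term-by-term (or equivalently evaluating the antiderivative F(x) = 2*x^7/7 + x^6 - x^5/5 - 3*x^4 - 2*x^3 + 3*x^2 + 4*x at the endpoints):
  F(1) − F(−1) = 108/35 − (-38/35) = 146/35.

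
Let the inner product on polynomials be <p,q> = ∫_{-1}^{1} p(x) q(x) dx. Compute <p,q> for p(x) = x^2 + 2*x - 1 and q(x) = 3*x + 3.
<p,q> = 0

Expand the product: p(x)·q(x) = 3*x^3 + 9*x^2 + 3*x - 3.
∫_{-1}^{1} of each monomial x^k gives [2/(k+1) if k even, 0 if k odd]. Integrating term-by-term (or equivalently evaluating the antiderivative F(x) = 3*x^4/4 + 3*x^3 + 3*x^2/2 - 3*x at the endpoints):
  F(1) − F(−1) = 9/4 − (9/4) = 0.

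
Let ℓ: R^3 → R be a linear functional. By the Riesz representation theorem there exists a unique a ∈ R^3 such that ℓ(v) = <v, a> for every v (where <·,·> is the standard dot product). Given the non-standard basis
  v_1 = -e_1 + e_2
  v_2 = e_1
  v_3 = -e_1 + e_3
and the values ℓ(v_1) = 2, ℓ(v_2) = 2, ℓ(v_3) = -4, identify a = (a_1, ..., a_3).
a = (2, 4, -2)

Write a = (a_1, ..., a_3) in the standard basis. For each basis vector v_i, ℓ(v_i) = <v_i, a> is a linear equation in the a_j's. Collect the n equations into a matrix system V a = ℓ, where row i of V is v_i (expressed in the standard basis). Since V is invertible (lower-triangular with 1s on the diagonal, up to permutation), solve by back-substitution:
  V =
[[-1, 1, 0],
 [1, 0, 0],
 [-1, 0, 1]]
  V a = (2, 2, -4)
Solving gives a = (2, 4, -2).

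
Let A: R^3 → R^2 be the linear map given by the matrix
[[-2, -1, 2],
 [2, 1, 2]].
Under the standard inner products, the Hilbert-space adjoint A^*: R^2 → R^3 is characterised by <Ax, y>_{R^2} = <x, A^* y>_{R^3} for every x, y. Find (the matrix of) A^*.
A^* = A^T =
[[-2, 2],
 [-1, 1],
 [2, 2]]

For real matrices with standard dot products, the defining identity <Ax, y> = <x, A^* y> gives (Ax)^T y = x^T (A^*) y, i.e. x^T A^T y = x^T (A^*) y. Since this holds for all x, y, we must have A^* = A^T. Therefore
A^* =
[[-2, 2],
 [-1, 1],
 [2, 2]].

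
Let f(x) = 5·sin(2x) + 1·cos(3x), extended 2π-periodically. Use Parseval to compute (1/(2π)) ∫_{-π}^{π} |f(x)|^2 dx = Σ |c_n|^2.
Σ |c_n|^2 = 13

Expand |f|^2 and use orthogonality of {sin(nx), cos(mx)} on [-π, π]:
  ∫_{-π}^{π} sin(nx)^2 dx = π, ∫ cos(mx)^2 dx = π, and cross terms integrate to 0.
So ∫_{-π}^{π} f(x)^2 dx = 5^2 · π + 1^2 · π = (25 + 1)π.
Divide by 2π: (25 + 1)/2 = 13.
By Parseval, this equals Σ |c_n|^2.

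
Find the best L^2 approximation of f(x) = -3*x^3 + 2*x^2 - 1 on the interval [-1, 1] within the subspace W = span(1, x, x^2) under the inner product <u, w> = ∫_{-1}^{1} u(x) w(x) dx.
g(x) = 2*x^2 - 9*x/5 - 1

The best approximation g ∈ W is the orthogonal projection of f onto W. Writing g = a_0 + a_1 x + a_2 x^2, the coefficients solve the normal equations G · a = b where
  G_{ij} = <φ_i, φ_j> and b_i = <f, φ_i>, with φ_0 = 1, φ_1 = x, φ_2 = x^2.
G =
  [2, 0, 2/3]
  [0, 2/3, 0]
  [2/3, 0, 2/5],
b = (-2/3, -6/5, 2/15).
Solving gives a_0 = -1, a_1 = -9/5, a_2 = 2, so
  g(x) = 2*x^2 - 9*x/5 - 1.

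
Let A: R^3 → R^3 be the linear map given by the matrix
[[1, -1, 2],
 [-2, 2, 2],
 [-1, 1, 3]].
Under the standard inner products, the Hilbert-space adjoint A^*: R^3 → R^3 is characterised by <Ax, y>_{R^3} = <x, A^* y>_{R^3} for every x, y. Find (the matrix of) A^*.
A^* = A^T =
[[1, -2, -1],
 [-1, 2, 1],
 [2, 2, 3]]

For real matrices with standard dot products, the defining identity <Ax, y> = <x, A^* y> gives (Ax)^T y = x^T (A^*) y, i.e. x^T A^T y = x^T (A^*) y. Since this holds for all x, y, we must have A^* = A^T. Therefore
A^* =
[[1, -2, -1],
 [-1, 2, 1],
 [2, 2, 3]].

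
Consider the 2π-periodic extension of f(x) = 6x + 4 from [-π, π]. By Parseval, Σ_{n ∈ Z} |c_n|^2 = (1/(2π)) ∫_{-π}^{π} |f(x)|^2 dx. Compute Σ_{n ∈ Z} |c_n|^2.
Σ |c_n|^2 = 12π^2 + 16

Expand and integrate term by term over [-π, π]:
  ∫ (6x)^2 dx = 36·(2π^3/3); ∫ 2·6·(4)·x dx = 0 (odd integrand); ∫ 4^2 dx = 16·2π.
So (1/(2π)) ∫_{-π}^{π} (6x + 4)^2 dx = 36π^2/3 + 16 = 12π^2 + 16.
Parseval ⇒ Σ |c_n|^2 = 12π^2 + 16.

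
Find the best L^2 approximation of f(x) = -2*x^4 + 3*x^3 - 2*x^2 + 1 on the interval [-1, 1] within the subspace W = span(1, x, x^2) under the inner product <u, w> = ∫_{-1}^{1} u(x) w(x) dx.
g(x) = -26*x^2/7 + 9*x/5 + 41/35

The best approximation g ∈ W is the orthogonal projection of f onto W. Writing g = a_0 + a_1 x + a_2 x^2, the coefficients solve the normal equations G · a = b where
  G_{ij} = <φ_i, φ_j> and b_i = <f, φ_i>, with φ_0 = 1, φ_1 = x, φ_2 = x^2.
G =
  [2, 0, 2/3]
  [0, 2/3, 0]
  [2/3, 0, 2/5],
b = (-2/15, 6/5, -74/105).
Solving gives a_0 = 41/35, a_1 = 9/5, a_2 = -26/7, so
  g(x) = -26*x^2/7 + 9*x/5 + 41/35.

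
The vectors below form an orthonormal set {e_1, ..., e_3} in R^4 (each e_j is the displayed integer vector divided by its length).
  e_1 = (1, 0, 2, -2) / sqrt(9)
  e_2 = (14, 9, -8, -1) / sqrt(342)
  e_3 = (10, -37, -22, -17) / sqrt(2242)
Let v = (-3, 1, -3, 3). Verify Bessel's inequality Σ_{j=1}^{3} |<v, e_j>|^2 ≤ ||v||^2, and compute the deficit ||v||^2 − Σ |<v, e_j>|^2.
Σ |<v, e_j>|^2 = 1571/59; ||v||^2 = 28; deficit = 81/59

Write each e_j = u_j / sqrt(<u_j, u_j>) where u_j is the displayed integer vector. Then <v, e_j> = <v, u_j> / sqrt(<u_j, u_j>), so |<v, e_j>|^2 = <v, u_j>^2 / <u_j, u_j>.
Coefficients: <v, e_1> = -15/sqrt(9), <v, e_2> = -12/sqrt(342), <v, e_3> = -52/sqrt(2242).
Square and sum: Σ |<v, e_j>|^2 = 1571/59.
Compute ||v||^2 = v·v = 28.
Deficit = 28 − 1571/59 = 81/59 ≥ 0, confirming Bessel's inequality. (The deficit equals ||v − Σ <v,e_j> e_j||^2, the squared distance from v to span{e_j}.)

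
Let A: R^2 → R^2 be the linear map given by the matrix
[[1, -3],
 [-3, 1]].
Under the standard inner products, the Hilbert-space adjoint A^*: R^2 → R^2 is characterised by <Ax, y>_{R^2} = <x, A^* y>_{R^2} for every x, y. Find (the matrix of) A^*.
A^* = A^T =
[[1, -3],
 [-3, 1]]

For real matrices with standard dot products, the defining identity <Ax, y> = <x, A^* y> gives (Ax)^T y = x^T (A^*) y, i.e. x^T A^T y = x^T (A^*) y. Since this holds for all x, y, we must have A^* = A^T. Therefore
A^* =
[[1, -3],
 [-3, 1]].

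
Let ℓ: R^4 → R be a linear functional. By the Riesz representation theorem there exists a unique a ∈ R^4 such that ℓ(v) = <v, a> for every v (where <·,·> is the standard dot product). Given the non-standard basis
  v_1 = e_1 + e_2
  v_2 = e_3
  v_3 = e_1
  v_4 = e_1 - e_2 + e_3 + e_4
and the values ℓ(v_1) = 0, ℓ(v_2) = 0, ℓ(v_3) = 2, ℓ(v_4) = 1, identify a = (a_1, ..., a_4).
a = (2, -2, 0, -3)

Write a = (a_1, ..., a_4) in the standard basis. For each basis vector v_i, ℓ(v_i) = <v_i, a> is a linear equation in the a_j's. Collect the n equations into a matrix system V a = ℓ, where row i of V is v_i (expressed in the standard basis). Since V is invertible (lower-triangular with 1s on the diagonal, up to permutation), solve by back-substitution:
  V =
[[1, 1, 0, 0],
 [0, 0, 1, 0],
 [1, 0, 0, 0],
 [1, -1, 1, 1]]
  V a = (0, 0, 2, 1)
Solving gives a = (2, -2, 0, -3).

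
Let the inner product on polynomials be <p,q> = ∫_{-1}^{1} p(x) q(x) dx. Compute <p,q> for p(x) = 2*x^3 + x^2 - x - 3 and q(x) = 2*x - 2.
<p,q> = 164/15

Expand the product: p(x)·q(x) = 4*x^4 - 2*x^3 - 4*x^2 - 4*x + 6.
∫_{-1}^{1} of each monomial x^k gives [2/(k+1) if k even, 0 if k odd]. Integrating term-by-term (or equivalently evaluating the antiderivative F(x) = 4*x^5/5 - x^4/2 - 4*x^3/3 - 2*x^2 + 6*x at the endpoints):
  F(1) − F(−1) = 89/30 − (-239/30) = 164/15.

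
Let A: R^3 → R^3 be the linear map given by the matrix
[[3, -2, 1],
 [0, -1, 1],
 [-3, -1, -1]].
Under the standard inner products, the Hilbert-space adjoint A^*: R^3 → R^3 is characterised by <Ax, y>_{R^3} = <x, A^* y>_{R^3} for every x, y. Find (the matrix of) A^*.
A^* = A^T =
[[3, 0, -3],
 [-2, -1, -1],
 [1, 1, -1]]

For real matrices with standard dot products, the defining identity <Ax, y> = <x, A^* y> gives (Ax)^T y = x^T (A^*) y, i.e. x^T A^T y = x^T (A^*) y. Since this holds for all x, y, we must have A^* = A^T. Therefore
A^* =
[[3, 0, -3],
 [-2, -1, -1],
 [1, 1, -1]].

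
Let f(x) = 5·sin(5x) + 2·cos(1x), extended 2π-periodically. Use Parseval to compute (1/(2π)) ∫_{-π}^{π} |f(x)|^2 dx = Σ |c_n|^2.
Σ |c_n|^2 = 29/2

Expand |f|^2 and use orthogonality of {sin(nx), cos(mx)} on [-π, π]:
  ∫_{-π}^{π} sin(nx)^2 dx = π, ∫ cos(mx)^2 dx = π, and cross terms integrate to 0.
So ∫_{-π}^{π} f(x)^2 dx = 5^2 · π + 2^2 · π = (25 + 4)π.
Divide by 2π: (25 + 4)/2 = 29/2.
By Parseval, this equals Σ |c_n|^2.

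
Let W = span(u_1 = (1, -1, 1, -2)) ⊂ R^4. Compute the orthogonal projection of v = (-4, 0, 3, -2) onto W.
proj_W(v) = (3/7, -3/7, 3/7, -6/7)

Set up U = [u_1 | ... | u_1] ∈ R^(4×1). The projector onto W = col(U) is P = U (U^T U)^(-1) U^T.
Compute U^T U =
  [7],
and U^T v = (3).
Solve U^T U · c = U^T v for the coefficients: c = (3/7). The projection is proj_W(v) = U c.
Check: (v - proj_W(v)) · u_1 = 0  (should be 0).
Result: proj_W(v) = (3/7, -3/7, 3/7, -6/7).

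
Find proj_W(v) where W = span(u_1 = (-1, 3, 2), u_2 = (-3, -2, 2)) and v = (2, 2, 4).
proj_W(v) = (-86/237, 698/237, 332/237)

Set up U = [u_1 | ... | u_2] ∈ R^(3×2). The projector onto W = col(U) is P = U (U^T U)^(-1) U^T.
Compute U^T U =
  [14, 1]
  [1, 17],
and U^T v = (12, -2).
Solve U^T U · c = U^T v for the coefficients: c = (206/237, -40/237). The projection is proj_W(v) = U c.
Check: (v - proj_W(v)) · u_1 = 0  (should be 0).
Check: (v - proj_W(v)) · u_2 = 0  (should be 0).
Result: proj_W(v) = (-86/237, 698/237, 332/237).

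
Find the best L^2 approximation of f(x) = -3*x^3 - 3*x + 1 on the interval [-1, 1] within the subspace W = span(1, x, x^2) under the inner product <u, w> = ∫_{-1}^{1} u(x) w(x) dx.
g(x) = 1 - 24*x/5

The best approximation g ∈ W is the orthogonal projection of f onto W. Writing g = a_0 + a_1 x + a_2 x^2, the coefficients solve the normal equations G · a = b where
  G_{ij} = <φ_i, φ_j> and b_i = <f, φ_i>, with φ_0 = 1, φ_1 = x, φ_2 = x^2.
G =
  [2, 0, 2/3]
  [0, 2/3, 0]
  [2/3, 0, 2/5],
b = (2, -16/5, 2/3).
Solving gives a_0 = 1, a_1 = -24/5, a_2 = 0, so
  g(x) = 1 - 24*x/5.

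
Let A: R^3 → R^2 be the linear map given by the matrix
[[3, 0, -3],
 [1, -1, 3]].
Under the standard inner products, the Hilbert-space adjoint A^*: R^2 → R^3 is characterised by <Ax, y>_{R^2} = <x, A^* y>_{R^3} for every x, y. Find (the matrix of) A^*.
A^* = A^T =
[[3, 1],
 [0, -1],
 [-3, 3]]

For real matrices with standard dot products, the defining identity <Ax, y> = <x, A^* y> gives (Ax)^T y = x^T (A^*) y, i.e. x^T A^T y = x^T (A^*) y. Since this holds for all x, y, we must have A^* = A^T. Therefore
A^* =
[[3, 1],
 [0, -1],
 [-3, 3]].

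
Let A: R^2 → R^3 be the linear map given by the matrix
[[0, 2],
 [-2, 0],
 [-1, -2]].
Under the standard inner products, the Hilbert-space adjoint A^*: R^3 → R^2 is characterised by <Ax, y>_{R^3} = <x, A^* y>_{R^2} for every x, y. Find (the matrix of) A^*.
A^* = A^T =
[[0, -2, -1],
 [2, 0, -2]]

For real matrices with standard dot products, the defining identity <Ax, y> = <x, A^* y> gives (Ax)^T y = x^T (A^*) y, i.e. x^T A^T y = x^T (A^*) y. Since this holds for all x, y, we must have A^* = A^T. Therefore
A^* =
[[0, -2, -1],
 [2, 0, -2]].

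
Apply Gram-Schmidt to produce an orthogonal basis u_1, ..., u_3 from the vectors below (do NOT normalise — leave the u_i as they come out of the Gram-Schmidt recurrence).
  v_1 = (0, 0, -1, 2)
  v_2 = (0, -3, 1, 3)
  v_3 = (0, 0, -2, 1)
Orthogonal basis:
  u_1 = (0, 0, -1, 2)
  u_2 = (0, -3, 2, 1)
  u_3 = (0, -9/14, -27/35, -27/70)

Apply the Gram-Schmidt recurrence
  u_1 = v_1
  u_i = v_i − Σ_{j<i} ((v_i · u_j) / (u_j · u_j)) · u_j.

Step by step this gives:
  u_1 = (0, 0, -1, 2)
  u_2 = (0, -3, 2, 1)
  u_3 = (0, -9/14, -27/35, -27/70)

Orthogonality check:
  u_2 · u_1 = 0 (should be 0)
  u_3 · u_1 = 0 (should be 0)
  u_3 · u_2 = 0 (should be 0)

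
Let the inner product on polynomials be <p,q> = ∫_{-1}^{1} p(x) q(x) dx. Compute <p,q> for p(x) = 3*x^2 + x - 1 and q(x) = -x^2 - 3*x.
<p,q> = -38/15

Expand the product: p(x)·q(x) = -3*x^4 - 10*x^3 - 2*x^2 + 3*x.
∫_{-1}^{1} of each monomial x^k gives [2/(k+1) if k even, 0 if k odd]. Integrating term-by-term (or equivalently evaluating the antiderivative F(x) = -3*x^5/5 - 5*x^4/2 - 2*x^3/3 + 3*x^2/2 at the endpoints):
  F(1) − F(−1) = -34/15 − (4/15) = -38/15.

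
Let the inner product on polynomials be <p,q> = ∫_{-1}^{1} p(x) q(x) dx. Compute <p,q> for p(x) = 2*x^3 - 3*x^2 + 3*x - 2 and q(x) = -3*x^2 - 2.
<p,q> = 98/5

Expand the product: p(x)·q(x) = -6*x^5 + 9*x^4 - 13*x^3 + 12*x^2 - 6*x + 4.
∫_{-1}^{1} of each monomial x^k gives [2/(k+1) if k even, 0 if k odd]. Integrating term-by-term (or equivalently evaluating the antiderivative F(x) = -x^6 + 9*x^5/5 - 13*x^4/4 + 4*x^3 - 3*x^2 + 4*x at the endpoints):
  F(1) − F(−1) = 51/20 − (-341/20) = 98/5.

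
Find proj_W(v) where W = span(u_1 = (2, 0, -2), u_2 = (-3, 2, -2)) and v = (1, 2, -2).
proj_W(v) = (17/33, 26/33, -82/33)

Set up U = [u_1 | ... | u_2] ∈ R^(3×2). The projector onto W = col(U) is P = U (U^T U)^(-1) U^T.
Compute U^T U =
  [8, -2]
  [-2, 17],
and U^T v = (6, 5).
Solve U^T U · c = U^T v for the coefficients: c = (28/33, 13/33). The projection is proj_W(v) = U c.
Check: (v - proj_W(v)) · u_1 = 0  (should be 0).
Check: (v - proj_W(v)) · u_2 = 0  (should be 0).
Result: proj_W(v) = (17/33, 26/33, -82/33).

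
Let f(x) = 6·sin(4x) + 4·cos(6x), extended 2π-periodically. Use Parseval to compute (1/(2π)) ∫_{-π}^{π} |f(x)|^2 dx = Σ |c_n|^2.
Σ |c_n|^2 = 26

Expand |f|^2 and use orthogonality of {sin(nx), cos(mx)} on [-π, π]:
  ∫_{-π}^{π} sin(nx)^2 dx = π, ∫ cos(mx)^2 dx = π, and cross terms integrate to 0.
So ∫_{-π}^{π} f(x)^2 dx = 6^2 · π + 4^2 · π = (36 + 16)π.
Divide by 2π: (36 + 16)/2 = 26.
By Parseval, this equals Σ |c_n|^2.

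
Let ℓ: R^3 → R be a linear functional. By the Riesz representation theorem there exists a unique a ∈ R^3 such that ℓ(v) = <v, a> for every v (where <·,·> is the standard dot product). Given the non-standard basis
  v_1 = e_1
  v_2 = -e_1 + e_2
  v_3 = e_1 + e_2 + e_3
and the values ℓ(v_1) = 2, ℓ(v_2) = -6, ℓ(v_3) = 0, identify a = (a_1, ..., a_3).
a = (2, -4, 2)

Write a = (a_1, ..., a_3) in the standard basis. For each basis vector v_i, ℓ(v_i) = <v_i, a> is a linear equation in the a_j's. Collect the n equations into a matrix system V a = ℓ, where row i of V is v_i (expressed in the standard basis). Since V is invertible (lower-triangular with 1s on the diagonal, up to permutation), solve by back-substitution:
  V =
[[1, 0, 0],
 [-1, 1, 0],
 [1, 1, 1]]
  V a = (2, -6, 0)
Solving gives a = (2, -4, 2).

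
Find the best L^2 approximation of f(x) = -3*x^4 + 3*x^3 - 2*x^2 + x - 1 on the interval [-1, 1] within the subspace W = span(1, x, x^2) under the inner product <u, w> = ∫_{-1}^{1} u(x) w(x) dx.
g(x) = -32*x^2/7 + 14*x/5 - 26/35

The best approximation g ∈ W is the orthogonal projection of f onto W. Writing g = a_0 + a_1 x + a_2 x^2, the coefficients solve the normal equations G · a = b where
  G_{ij} = <φ_i, φ_j> and b_i = <f, φ_i>, with φ_0 = 1, φ_1 = x, φ_2 = x^2.
G =
  [2, 0, 2/3]
  [0, 2/3, 0]
  [2/3, 0, 2/5],
b = (-68/15, 28/15, -244/105).
Solving gives a_0 = -26/35, a_1 = 14/5, a_2 = -32/7, so
  g(x) = -32*x^2/7 + 14*x/5 - 26/35.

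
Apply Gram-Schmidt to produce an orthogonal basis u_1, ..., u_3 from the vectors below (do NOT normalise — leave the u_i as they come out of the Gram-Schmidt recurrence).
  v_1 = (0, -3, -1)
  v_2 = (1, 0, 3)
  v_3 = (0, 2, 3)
Orthogonal basis:
  u_1 = (0, -3, -1)
  u_2 = (1, -9/10, 27/10)
  u_3 = (-9/13, -1/13, 3/13)

Apply the Gram-Schmidt recurrence
  u_1 = v_1
  u_i = v_i − Σ_{j<i} ((v_i · u_j) / (u_j · u_j)) · u_j.

Step by step this gives:
  u_1 = (0, -3, -1)
  u_2 = (1, -9/10, 27/10)
  u_3 = (-9/13, -1/13, 3/13)

Orthogonality check:
  u_2 · u_1 = 0 (should be 0)
  u_3 · u_1 = 0 (should be 0)
  u_3 · u_2 = 0 (should be 0)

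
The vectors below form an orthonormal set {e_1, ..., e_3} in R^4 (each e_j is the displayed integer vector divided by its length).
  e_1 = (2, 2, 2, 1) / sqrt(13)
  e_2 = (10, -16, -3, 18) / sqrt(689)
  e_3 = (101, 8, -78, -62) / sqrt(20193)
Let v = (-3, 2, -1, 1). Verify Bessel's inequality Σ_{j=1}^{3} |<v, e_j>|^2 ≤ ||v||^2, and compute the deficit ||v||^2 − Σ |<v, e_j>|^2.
Σ |<v, e_j>|^2 = 2579/381; ||v||^2 = 15; deficit = 3136/381

Write each e_j = u_j / sqrt(<u_j, u_j>) where u_j is the displayed integer vector. Then <v, e_j> = <v, u_j> / sqrt(<u_j, u_j>), so |<v, e_j>|^2 = <v, u_j>^2 / <u_j, u_j>.
Coefficients: <v, e_1> = -3/sqrt(13), <v, e_2> = -41/sqrt(689), <v, e_3> = -271/sqrt(20193).
Square and sum: Σ |<v, e_j>|^2 = 2579/381.
Compute ||v||^2 = v·v = 15.
Deficit = 15 − 2579/381 = 3136/381 ≥ 0, confirming Bessel's inequality. (The deficit equals ||v − Σ <v,e_j> e_j||^2, the squared distance from v to span{e_j}.)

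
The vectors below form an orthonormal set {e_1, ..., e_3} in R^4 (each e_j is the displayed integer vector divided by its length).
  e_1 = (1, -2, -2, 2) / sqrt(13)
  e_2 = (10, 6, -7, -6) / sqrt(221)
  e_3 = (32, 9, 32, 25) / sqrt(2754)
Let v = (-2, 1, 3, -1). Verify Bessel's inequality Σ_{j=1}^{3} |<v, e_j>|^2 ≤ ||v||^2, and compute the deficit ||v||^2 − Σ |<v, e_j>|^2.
Σ |<v, e_j>|^2 = 1213/81; ||v||^2 = 15; deficit = 2/81

Write each e_j = u_j / sqrt(<u_j, u_j>) where u_j is the displayed integer vector. Then <v, e_j> = <v, u_j> / sqrt(<u_j, u_j>), so |<v, e_j>|^2 = <v, u_j>^2 / <u_j, u_j>.
Coefficients: <v, e_1> = -12/sqrt(13), <v, e_2> = -29/sqrt(221), <v, e_3> = 16/sqrt(2754).
Square and sum: Σ |<v, e_j>|^2 = 1213/81.
Compute ||v||^2 = v·v = 15.
Deficit = 15 − 1213/81 = 2/81 ≥ 0, confirming Bessel's inequality. (The deficit equals ||v − Σ <v,e_j> e_j||^2, the squared distance from v to span{e_j}.)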